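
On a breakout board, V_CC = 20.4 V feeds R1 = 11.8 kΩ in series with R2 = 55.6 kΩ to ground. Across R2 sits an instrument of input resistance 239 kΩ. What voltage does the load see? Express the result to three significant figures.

V_out ≈ 16.2 V

The load sits in parallel with R2, giving an effective lower resistance R2' = R2·R_L/(R2+R_L) = 45.11 kΩ.
Then V_out = V_CC · R2'/(R1 + R2') = 20.4 × 45.11/56.91 = 16.17 V.
(Unloaded it would be 16.8 V; the load pulls it down.)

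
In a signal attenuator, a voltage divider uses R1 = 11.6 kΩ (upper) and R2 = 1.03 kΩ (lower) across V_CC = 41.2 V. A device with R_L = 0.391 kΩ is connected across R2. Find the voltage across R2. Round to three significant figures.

The load sits in parallel with R2, giving an effective lower resistance R2' = R2·R_L/(R2+R_L) = 0.2834 kΩ.
Then V_out = V_CC · R2'/(R1 + R2') = 41.2 × 0.2834/11.88 = 0.9826 V.

V_out ≈ 0.983 V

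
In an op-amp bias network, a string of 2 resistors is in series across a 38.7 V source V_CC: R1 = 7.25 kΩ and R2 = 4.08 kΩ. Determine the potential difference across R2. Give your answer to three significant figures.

V ≈ 13.9 V

Total series resistance ΣR = 7.25 + 4.08 = 11.33 kΩ.
V = V_CC · R/ΣR = 38.7 × 0.3601 = 13.94 V.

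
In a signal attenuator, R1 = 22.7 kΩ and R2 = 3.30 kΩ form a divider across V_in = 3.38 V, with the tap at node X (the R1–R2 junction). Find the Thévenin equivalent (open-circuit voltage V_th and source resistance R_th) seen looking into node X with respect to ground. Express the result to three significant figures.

With X open, the divider is unloaded: V_th = 3.38 × 3.30/26.00 = 0.4290 V.
With V_in suppressed (replaced by a short), R_th = R1 ‖ R2 = (22.70 × 3.30)/(22.70 + 3.30) = 2.881 kΩ.

V_th ≈ 0.429 V, R_th ≈ 2.88 kΩ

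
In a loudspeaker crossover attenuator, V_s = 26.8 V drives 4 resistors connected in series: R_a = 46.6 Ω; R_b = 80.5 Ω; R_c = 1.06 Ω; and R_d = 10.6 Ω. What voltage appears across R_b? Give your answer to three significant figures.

Total series resistance ΣR = 46.6 + 80.5 + 1.06 + 10.6 = 138.8 Ω.
By the voltage-divider rule, V = 26.8 × 80.50/138.8 = 15.55 V.

V ≈ 15.5 V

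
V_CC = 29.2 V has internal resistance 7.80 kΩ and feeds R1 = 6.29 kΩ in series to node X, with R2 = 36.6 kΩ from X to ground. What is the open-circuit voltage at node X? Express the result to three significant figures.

V_th ≈ 21.1 V

R1' = 7.80 + 6.29 = 14.09 kΩ (source resistance + R1).
V_th is the unloaded tap voltage: V_CC · R2/(R1'+R2) = 29.2 × 0.7220 = 21.08 V.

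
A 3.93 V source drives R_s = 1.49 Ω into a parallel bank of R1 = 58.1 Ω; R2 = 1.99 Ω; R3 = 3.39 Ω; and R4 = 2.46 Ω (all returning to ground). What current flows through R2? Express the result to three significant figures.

I ≈ 0.700 A

Combine the parallel branches: R_p = (1/58.1 + 1/1.99 + 1/3.39 + 1/2.46)⁻¹ = 0.8189 Ω.
V_A = 3.93 × 0.8189/2.309 = 1.394 V.
Branch current I = V_A/R2 = 1.394/1.99 = 0.7004 A.
(Check via current divider: I_total = 1.702 A; share G_k/ΣG = 0.4115 → same result.)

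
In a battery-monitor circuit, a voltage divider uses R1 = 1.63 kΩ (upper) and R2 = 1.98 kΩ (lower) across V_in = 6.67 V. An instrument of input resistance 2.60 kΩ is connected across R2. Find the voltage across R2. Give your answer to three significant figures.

R2 ‖ R_L = (1.98 × 2.60)/(1.98 + 2.60) = 1.124 kΩ.
Now apply the divider: V_out = 6.67 × 0.4081 = 2.722 V.

V_out ≈ 2.72 V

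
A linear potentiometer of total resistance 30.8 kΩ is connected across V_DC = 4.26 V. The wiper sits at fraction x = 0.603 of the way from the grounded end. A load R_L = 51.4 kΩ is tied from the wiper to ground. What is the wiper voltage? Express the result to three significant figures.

The pot divides into 12.23 kΩ above the wiper and 18.57 kΩ below.
(x·R_p) ‖ R_L = 13.64 kΩ.
Loaded-divider output: V_out = 4.26 × 0.5274 = 2.247 V.
(Unloaded: V_out = x·V_DC = 2.57 V.)

V_out ≈ 2.25 V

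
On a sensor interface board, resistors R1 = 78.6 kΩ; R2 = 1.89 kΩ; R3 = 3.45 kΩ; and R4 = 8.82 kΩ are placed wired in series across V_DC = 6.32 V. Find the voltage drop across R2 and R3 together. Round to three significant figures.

V ≈ 0.364 V

ΣR = 78.6 + 1.89 + 3.45 + 8.82 = 92.76 kΩ.
R_{R2..R3} = 1.89 + 3.45 = 5.340 kΩ.
Voltage divider: V = V_DC · (5.340 / 92.76) = 6.32 × 0.05757 = 0.3638 V.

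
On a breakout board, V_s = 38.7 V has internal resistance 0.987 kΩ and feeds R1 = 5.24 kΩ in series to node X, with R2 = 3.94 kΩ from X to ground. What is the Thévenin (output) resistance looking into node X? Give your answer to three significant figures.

R_th ≈ 2.41 kΩ

R1' = 0.987 + 5.24 = 6.227 kΩ (source resistance + R1).
Looking into X with the source shorted: R_th = R1'·R2/(R1'+R2) = 6.227 × 3.94/10.17 = 2.413 kΩ.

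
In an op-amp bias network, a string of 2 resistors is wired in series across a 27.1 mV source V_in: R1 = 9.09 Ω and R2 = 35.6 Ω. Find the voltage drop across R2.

ΣR = 9.09 + 35.6 = 44.69 Ω.
Voltage divider: V = V_in · (35.60 / 44.69) = 27.1 × 0.7966 = 21.59 mV.

V ≈ 21.6 mV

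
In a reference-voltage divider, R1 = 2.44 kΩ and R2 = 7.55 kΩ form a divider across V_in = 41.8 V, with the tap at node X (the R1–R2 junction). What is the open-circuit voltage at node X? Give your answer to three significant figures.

Open-circuit (no load on X): V_th = V_in · R2/(R1 + R2) = 41.8 × 7.55/(2.440 + 7.55) = 31.59 V.

V_th ≈ 31.6 V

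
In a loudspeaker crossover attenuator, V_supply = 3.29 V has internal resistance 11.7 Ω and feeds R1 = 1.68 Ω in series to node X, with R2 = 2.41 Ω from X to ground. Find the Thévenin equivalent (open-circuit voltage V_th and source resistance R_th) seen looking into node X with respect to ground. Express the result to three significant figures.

V_th ≈ 0.502 V, R_th ≈ 2.04 Ω

R1' = 11.7 + 1.68 = 13.38 Ω (source resistance + R1).
Open-circuit (no load on X): V_th = V_supply · R2/(R1' + R2) = 3.29 × 2.41/(13.38 + 2.41) = 0.5021 V.
With V_supply suppressed (replaced by a short), R_th = R1' ‖ R2 = (13.38 × 2.41)/(13.38 + 2.41) = 2.042 Ω.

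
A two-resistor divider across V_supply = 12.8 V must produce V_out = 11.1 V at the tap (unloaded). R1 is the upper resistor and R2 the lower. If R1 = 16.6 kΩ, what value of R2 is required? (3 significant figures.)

R2 ≈ 108 kΩ

V_out/V_supply = R2/(R1+R2) = 0.8672.
R2 = R1 · 0.8672/(1 − 0.8672) = 108.4 kΩ.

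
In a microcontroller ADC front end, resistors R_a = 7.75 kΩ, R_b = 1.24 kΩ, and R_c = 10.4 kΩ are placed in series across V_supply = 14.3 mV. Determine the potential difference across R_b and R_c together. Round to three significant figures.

V ≈ 8.58 mV

ΣR = 7.75 + 1.24 + 10.4 = 19.39 kΩ.
R_{R_b..R_c} = 1.24 + 10.4 = 11.64 kΩ.
V = V_supply · R/ΣR = 14.3 × 0.6003 = 8.584 mV.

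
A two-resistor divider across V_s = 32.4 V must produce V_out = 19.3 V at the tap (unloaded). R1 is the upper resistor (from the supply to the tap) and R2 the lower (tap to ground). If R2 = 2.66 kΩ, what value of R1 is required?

V_out/V_s = R2/(R1+R2) = 0.5957.
R1 = R2·(1/k − 1) = 2.66 × 0.6788 = 1.805 kΩ.

R1 ≈ 1.81 kΩ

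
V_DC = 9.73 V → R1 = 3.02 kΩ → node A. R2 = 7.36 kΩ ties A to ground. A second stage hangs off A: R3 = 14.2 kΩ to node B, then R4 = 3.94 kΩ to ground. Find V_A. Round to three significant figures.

Node A sees R2 in parallel with the series input of stage 2, R3 + R4 = 18.14 kΩ.
Effective lower resistance at A: R2 ‖ 18.14 = 5.236 kΩ.
First divider: V_A = V_DC · 5.236/(3.02 + 5.236) = 6.171 V.

V_A ≈ 6.17 V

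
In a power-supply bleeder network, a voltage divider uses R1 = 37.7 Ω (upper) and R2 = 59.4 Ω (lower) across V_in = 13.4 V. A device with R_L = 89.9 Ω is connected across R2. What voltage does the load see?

The load sits in parallel with R2, giving an effective lower resistance R2' = R2·R_L/(R2+R_L) = 35.77 Ω.
Then V_out = V_in · R2'/(R1 + R2') = 13.4 × 35.77/73.47 = 6.524 V.
(Unloaded it would be 8.20 V; the load pulls it down.)

V_out ≈ 6.52 V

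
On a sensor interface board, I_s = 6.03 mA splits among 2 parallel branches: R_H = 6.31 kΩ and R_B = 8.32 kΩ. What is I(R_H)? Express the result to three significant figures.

For two parallel branches, I_k = I_s · (other R)/(sum of R).
I(R_H) = 6.03 × 8.32/(6.31 + 8.32) = 6.03 × 0.5687 = 3.429 mA.

I ≈ 3.43 mA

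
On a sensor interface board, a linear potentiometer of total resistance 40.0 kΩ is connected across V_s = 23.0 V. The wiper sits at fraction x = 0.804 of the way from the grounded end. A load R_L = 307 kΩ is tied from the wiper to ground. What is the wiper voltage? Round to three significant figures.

Lower segment x·R_p = 32.16 kΩ; upper segment (1−x)·R_p = 7.840 kΩ.
Lower segment in parallel with the load: 32.16 ‖ 307 = 29.11 kΩ.
Loaded-divider output: V_out = 23.0 × 0.7878 = 18.12 V.

V_out ≈ 18.1 V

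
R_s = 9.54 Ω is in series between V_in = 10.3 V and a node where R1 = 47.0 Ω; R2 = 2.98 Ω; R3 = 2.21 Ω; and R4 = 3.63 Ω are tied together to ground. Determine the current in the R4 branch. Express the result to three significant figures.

Parallel bank: R_p = 1/(1/47.0 + 1/2.98 + 1/2.21 + 1/3.63) = 0.9218 Ω.
V_A = 10.3 × 0.9218/10.46 = 0.9076 V.
I(R4) = V_A / R4 = 0.9076/3.63 = 0.2500 A.
(Check via current divider: I_total = 0.9845 A; share G_k/ΣG = 0.2539 → same result.)

I ≈ 0.250 A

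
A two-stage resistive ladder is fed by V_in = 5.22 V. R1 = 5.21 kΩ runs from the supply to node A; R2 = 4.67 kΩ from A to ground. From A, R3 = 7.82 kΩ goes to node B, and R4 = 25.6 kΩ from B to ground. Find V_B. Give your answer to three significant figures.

V_B ≈ 1.76 V

Node A sees R2 in parallel with the series input of stage 2, R3 + R4 = 33.42 kΩ.
Effective lower resistance at A: R2 ‖ 33.42 = 4.097 kΩ.
V_A = 5.22 × 4.097/(5.21 + 4.097) = 2.298 V.
Stage 2 is unloaded, so V_B = V_A · R4/(R3+R4) = 2.298 × 25.6/33.42 = 1.760 V.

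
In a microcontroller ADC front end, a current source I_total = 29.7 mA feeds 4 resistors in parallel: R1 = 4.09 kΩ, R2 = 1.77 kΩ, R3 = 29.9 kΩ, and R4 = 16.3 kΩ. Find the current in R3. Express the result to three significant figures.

I ≈ 1.10 mA

ΣG = 1/4.09 + 1/1.77 + 1/29.9 + 1/16.3 = 0.9043.
R3 takes the fraction G_k/ΣG = 0.03344/0.9043 = 0.03699, so I = 29.7 × 0.03699 = 1.098 mA.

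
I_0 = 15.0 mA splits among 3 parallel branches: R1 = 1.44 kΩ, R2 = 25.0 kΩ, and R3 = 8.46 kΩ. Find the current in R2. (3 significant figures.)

Total conductance ΣG = 1/1.44 + 1/25.0 + 1/8.46 = 0.8526 (units of 1/kΩ).
By the current-divider rule, I = I_0 · G_k/ΣG = 15.0 × 0.04691 = 0.7037 mA.

I ≈ 0.704 mA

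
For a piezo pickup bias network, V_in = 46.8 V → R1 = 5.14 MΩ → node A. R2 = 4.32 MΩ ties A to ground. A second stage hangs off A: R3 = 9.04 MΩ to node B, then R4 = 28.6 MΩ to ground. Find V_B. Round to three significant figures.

V_B ≈ 15.3 V

The second stage (R3 + R4 = 37.64 MΩ) loads node A in parallel with R2.
Effective lower resistance at A: R2 ‖ 37.64 = 3.875 MΩ.
So V_A = 46.8 × 0.4299 = 20.12 V.
Stage 2 is unloaded, so V_B = V_A · R4/(R3+R4) = 20.12 × 28.6/37.64 = 15.29 V.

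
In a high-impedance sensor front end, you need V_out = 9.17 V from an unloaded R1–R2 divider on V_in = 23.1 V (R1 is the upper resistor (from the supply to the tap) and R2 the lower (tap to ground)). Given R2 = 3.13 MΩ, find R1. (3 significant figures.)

The divider ratio is R2/(R1+R2) = 9.17/23.1 = 0.3970.
So R1 = R2 · (V_in/V_out − 1) = 3.13 × (23.1/9.17 − 1) = 3.13 × 1.519 = 4.755 MΩ.

R1 ≈ 4.75 MΩ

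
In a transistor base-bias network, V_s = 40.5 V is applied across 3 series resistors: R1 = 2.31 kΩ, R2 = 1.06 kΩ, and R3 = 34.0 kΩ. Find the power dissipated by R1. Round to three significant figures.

ΣR = 37.37 kΩ → I = 40.5/37.37 = 1.084 mA.
V(R1) = I·R = 2.503 V; P = V·I = 2.503 × 1.084 = 2.713 mW.

P ≈ 2.71 mW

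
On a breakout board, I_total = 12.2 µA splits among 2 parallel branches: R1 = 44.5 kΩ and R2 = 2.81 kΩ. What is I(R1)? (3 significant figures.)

With just two branches, the current splits inversely with resistance.
So I = 12.2 × 2.81/47.31 = 0.7246 µA.

I ≈ 0.725 µA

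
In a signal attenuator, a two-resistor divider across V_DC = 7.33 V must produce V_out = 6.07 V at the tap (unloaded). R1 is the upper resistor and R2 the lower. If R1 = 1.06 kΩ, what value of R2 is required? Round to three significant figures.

R2 ≈ 5.11 kΩ

The divider ratio is R2/(R1+R2) = 6.07/7.33 = 0.8281.
Rearranging, R2 = R1·k/(1−k) = 1.06 × 4.817 = 5.107 kΩ.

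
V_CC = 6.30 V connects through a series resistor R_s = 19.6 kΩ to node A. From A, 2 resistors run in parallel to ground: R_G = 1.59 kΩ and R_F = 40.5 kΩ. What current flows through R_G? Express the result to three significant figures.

I ≈ 0.287 mA

Combine the parallel branches: R_p = (1/1.59 + 1/40.5)⁻¹ = 1.530 kΩ.
Node voltage V_A = V_CC · R_p/(R_s + R_p) = 6.30 × 0.07241 = 0.4562 V.
Branch current I = V_A/R_G = 0.4562/1.59 = 0.2869 mA.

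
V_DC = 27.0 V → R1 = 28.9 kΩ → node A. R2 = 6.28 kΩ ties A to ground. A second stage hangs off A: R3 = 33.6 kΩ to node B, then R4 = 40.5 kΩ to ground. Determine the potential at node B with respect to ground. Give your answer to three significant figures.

The second stage (R3 + R4 = 74.10 kΩ) loads node A in parallel with R2.
Effective lower resistance at A: R2 ‖ 74.10 = 5.789 kΩ.
V_A = 27.0 × 5.789/(28.9 + 5.789) = 4.506 V.
V_B = V_A × 0.5466 = 2.463 V.

V_B ≈ 2.46 V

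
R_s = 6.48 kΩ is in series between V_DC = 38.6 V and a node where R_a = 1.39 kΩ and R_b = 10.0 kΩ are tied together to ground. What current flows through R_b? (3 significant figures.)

I ≈ 0.612 mA

Parallel bank: R_p = 1/(1/1.39 + 1/10.0) = 1.220 kΩ.
Node voltage V_A = V_DC · R_p/(R_s + R_p) = 38.6 × 0.1585 = 6.117 V.
I(R_b) = V_A / R_b = 6.117/10.0 = 0.6117 mA.
(Equivalently: I_total = 5.013 mA, then current-divider fraction G_k/ΣG = 0.1220.)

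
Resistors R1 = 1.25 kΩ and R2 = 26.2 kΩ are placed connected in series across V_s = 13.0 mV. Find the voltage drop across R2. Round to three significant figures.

V ≈ 12.4 mV

Series total: ΣR = 1.25 + 26.2 = 27.45 kΩ.
V = V_s · R/ΣR = 13.0 × 0.9545 = 12.41 mV.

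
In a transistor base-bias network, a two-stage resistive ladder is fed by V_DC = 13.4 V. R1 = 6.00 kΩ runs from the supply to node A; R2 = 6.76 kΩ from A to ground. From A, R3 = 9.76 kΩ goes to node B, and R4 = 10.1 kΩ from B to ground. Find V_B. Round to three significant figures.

Looking into the second stage from A: R3 + R4 = 19.86 kΩ appears in parallel with R2.
R2 ‖ (R3+R4) = 5.043 kΩ.
So V_A = 13.4 × 0.4567 = 6.120 V.
V_B = V_A × 0.5086 = 3.112 V.

V_B ≈ 3.11 V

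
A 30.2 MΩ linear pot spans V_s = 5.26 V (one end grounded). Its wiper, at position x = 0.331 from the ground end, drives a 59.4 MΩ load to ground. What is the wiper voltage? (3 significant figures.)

V_out ≈ 1.56 V

Split the track: R_lower = x·R_p = 9.996 MΩ, R_upper = (1−x)·R_p = 20.20 MΩ.
R_L loads the lower segment: effective lower R = 8.556 MΩ.
V_out = 5.26 × 8.556/(20.20 + 8.556) = 1.565 V.
(Unloaded: V_out = x·V_s = 1.74 V.)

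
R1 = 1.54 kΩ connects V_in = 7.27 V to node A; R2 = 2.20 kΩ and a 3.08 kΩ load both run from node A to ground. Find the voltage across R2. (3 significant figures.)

The load sits in parallel with R2, giving an effective lower resistance R2' = R2·R_L/(R2+R_L) = 1.283 kΩ.
Voltage divider with the loaded lower leg: V_out = 7.27 × 1.283/(1.54 + 1.283) = 7.27 × 0.4545 = 3.305 V.

V_out ≈ 3.30 V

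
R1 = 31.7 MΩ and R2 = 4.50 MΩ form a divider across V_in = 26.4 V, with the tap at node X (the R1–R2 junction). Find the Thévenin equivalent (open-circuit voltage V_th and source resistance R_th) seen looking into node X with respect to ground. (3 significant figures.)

V_th ≈ 3.28 V, R_th ≈ 3.94 MΩ

V_th is the unloaded tap voltage: V_in · R2/(R1+R2) = 26.4 × 0.1243 = 3.282 V.
Looking into X with the source shorted: R_th = R1·R2/(R1+R2) = 31.70 × 4.50/36.20 = 3.941 MΩ.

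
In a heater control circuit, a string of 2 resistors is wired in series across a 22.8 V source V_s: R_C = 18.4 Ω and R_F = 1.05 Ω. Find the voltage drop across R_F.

ΣR = 18.4 + 1.05 = 19.45 Ω.
By the voltage-divider rule, V = 22.8 × 1.050/19.45 = 1.231 V.

V ≈ 1.23 V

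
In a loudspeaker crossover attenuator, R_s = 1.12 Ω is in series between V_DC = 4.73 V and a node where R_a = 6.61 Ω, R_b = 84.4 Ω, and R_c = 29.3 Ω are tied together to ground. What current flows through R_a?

Equivalent of the parallel group: R_p = 5.069 Ω.
V_A by voltage divider: V_A = 4.73 × 5.069/(1.12 + 5.069) = 3.874 V.
Branch current I = V_A/R_a = 3.874/6.61 = 0.5861 A.

I ≈ 0.586 A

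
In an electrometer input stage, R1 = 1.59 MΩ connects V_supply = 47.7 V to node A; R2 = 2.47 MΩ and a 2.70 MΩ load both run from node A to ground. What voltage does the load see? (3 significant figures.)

First combine the lower leg with the load: R2 ‖ R_L = 1.290 MΩ.
Voltage divider with the loaded lower leg: V_out = 47.7 × 1.290/(1.59 + 1.290) = 47.7 × 0.4479 = 21.37 V.

V_out ≈ 21.4 V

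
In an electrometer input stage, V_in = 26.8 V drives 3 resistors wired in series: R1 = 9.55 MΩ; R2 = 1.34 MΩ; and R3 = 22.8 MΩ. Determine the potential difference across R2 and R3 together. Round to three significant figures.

V ≈ 19.2 V

Total series resistance ΣR = 9.55 + 1.34 + 22.8 = 33.69 MΩ.
R_{R2..R3} = 1.34 + 22.8 = 24.14 MΩ.
Voltage divider: V = V_in · (24.14 / 33.69) = 26.8 × 0.7165 = 19.20 V.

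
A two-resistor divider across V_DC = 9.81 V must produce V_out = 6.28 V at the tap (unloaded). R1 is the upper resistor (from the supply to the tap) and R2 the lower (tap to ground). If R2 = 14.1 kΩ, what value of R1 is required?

Required fraction k = V_out/V_DC = 0.6402.
Rearranging, R1 = R2·(1−k)/k = 14.1 × 0.5621 = 7.926 kΩ.

R1 ≈ 7.93 kΩ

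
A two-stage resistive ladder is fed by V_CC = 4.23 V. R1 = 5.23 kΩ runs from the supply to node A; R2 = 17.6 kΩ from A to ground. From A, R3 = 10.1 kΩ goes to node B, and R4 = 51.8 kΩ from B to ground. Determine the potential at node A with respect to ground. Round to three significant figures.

Node A sees R2 in parallel with the series input of stage 2, R3 + R4 = 61.90 kΩ.
Effective lower resistance at A: R2 ‖ 61.90 = 13.70 kΩ.
First divider: V_A = V_CC · 13.70/(5.23 + 13.70) = 3.062 V.

V_A ≈ 3.06 V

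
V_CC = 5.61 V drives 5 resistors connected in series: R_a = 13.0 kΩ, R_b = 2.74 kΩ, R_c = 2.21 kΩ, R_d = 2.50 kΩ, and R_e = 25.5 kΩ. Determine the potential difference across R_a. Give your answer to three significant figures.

V ≈ 1.59 V

Total series resistance ΣR = 13.0 + 2.74 + 2.21 + 2.50 + 25.5 = 45.95 kΩ.
V = V_CC · R/ΣR = 5.61 × 0.2829 = 1.587 V.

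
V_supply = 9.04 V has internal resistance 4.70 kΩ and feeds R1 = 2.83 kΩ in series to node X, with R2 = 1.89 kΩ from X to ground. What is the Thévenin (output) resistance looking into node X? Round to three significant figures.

R_th ≈ 1.51 kΩ

R1' = 4.70 + 2.83 = 7.530 kΩ (source resistance + R1).
Looking into X with the source shorted: R_th = R1'·R2/(R1'+R2) = 7.530 × 1.89/9.420 = 1.511 kΩ.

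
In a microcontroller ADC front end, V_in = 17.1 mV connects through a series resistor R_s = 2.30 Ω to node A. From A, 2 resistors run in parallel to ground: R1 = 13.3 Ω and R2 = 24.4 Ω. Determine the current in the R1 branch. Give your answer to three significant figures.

Equivalent of the parallel group: R_p = 8.608 Ω.
V_A by voltage divider: V_A = 17.1 × 8.608/(2.30 + 8.608) = 13.49 mV.
I(R1) = V_A / R1 = 13.49/13.3 = 1.015 mA.

I ≈ 1.01 mA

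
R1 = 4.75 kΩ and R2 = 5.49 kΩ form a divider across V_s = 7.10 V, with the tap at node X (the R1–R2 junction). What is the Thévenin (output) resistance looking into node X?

R_th ≈ 2.55 kΩ

Looking into X with the source shorted: R_th = R1·R2/(R1+R2) = 4.750 × 5.49/10.24 = 2.547 kΩ.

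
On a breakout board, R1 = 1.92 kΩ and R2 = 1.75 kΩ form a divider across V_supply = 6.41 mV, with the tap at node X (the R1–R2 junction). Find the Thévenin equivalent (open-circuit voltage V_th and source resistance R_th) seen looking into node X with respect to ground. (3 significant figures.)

V_th ≈ 3.06 mV, R_th ≈ 0.916 kΩ

V_th is the unloaded tap voltage: V_supply · R2/(R1+R2) = 6.41 × 0.4768 = 3.057 mV.
With V_supply suppressed (replaced by a short), R_th = R1 ‖ R2 = (1.920 × 1.75)/(1.920 + 1.75) = 0.9155 kΩ.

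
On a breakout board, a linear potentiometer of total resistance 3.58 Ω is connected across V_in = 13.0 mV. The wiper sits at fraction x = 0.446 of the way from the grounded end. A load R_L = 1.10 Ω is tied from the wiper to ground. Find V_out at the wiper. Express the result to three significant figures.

Split the track: R_lower = x·R_p = 1.597 Ω, R_upper = (1−x)·R_p = 1.983 Ω.
Lower segment in parallel with the load: 1.597 ‖ 1.10 = 0.6513 Ω.
V_out = 13.0 × 0.6513/(1.983 + 0.6513) = 3.214 mV.
(Unloaded: V_out = x·V_in = 5.80 mV.)

V_out ≈ 3.21 mV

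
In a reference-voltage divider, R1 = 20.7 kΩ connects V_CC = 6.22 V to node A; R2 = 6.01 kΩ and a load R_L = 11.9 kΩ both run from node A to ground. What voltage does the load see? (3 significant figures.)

First combine the lower leg with the load: R2 ‖ R_L = 3.993 kΩ.
Then V_out = V_CC · R2'/(R1 + R2') = 6.22 × 3.993/24.69 = 1.006 V.

V_out ≈ 1.01 V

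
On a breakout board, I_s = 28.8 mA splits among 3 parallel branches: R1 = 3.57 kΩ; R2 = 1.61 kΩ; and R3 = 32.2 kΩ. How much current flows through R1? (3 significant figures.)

Conductances: ΣG = 1/3.57 + 1/1.61 + 1/32.2 = 0.9323 (1/kΩ).
R1 takes the fraction G_k/ΣG = 0.2801/0.9323 = 0.3005, so I = 28.8 × 0.3005 = 8.653 mA.

I ≈ 8.65 mA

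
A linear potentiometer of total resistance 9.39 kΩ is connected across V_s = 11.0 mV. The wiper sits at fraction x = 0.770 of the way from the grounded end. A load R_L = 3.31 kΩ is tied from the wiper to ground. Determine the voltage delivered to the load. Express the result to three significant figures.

Split the track: R_lower = x·R_p = 7.230 kΩ, R_upper = (1−x)·R_p = 2.160 kΩ.
(x·R_p) ‖ R_L = 2.271 kΩ.
V_out = 11.0 × 2.271/(2.160 + 2.271) = 5.638 mV.

V_out ≈ 5.64 mV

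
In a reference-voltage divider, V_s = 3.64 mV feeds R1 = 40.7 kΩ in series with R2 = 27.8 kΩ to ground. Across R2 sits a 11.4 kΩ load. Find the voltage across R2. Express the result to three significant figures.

V_out ≈ 0.603 mV

First combine the lower leg with the load: R2 ‖ R_L = 8.085 kΩ.
Now apply the divider: V_out = 3.64 × 0.1657 = 0.6032 mV.
(Unloaded it would be 1.48 mV; the load pulls it down.)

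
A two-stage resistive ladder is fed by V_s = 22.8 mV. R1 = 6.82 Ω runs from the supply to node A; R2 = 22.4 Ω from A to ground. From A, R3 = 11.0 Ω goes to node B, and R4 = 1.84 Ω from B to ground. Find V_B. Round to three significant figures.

Node A sees R2 in parallel with the series input of stage 2, R3 + R4 = 12.84 Ω.
R2 ‖ (R3+R4) = 8.162 Ω.
First divider: V_A = V_s · 8.162/(6.82 + 8.162) = 12.42 mV.
V_B = V_A × 0.1433 = 1.780 mV.

V_B ≈ 1.78 mV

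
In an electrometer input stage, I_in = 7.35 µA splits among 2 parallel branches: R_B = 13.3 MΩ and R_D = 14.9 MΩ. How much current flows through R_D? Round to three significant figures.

I ≈ 3.47 µA

For two parallel branches, I_k = I_in · (other R)/(sum of R).
I(R_D) = 7.35 × 13.3/(13.3 + 14.9) = 7.35 × 0.4716 = 3.466 µA.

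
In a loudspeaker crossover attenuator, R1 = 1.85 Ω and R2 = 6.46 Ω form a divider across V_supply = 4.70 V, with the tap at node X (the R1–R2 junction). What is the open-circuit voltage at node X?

V_th ≈ 3.65 V

Open-circuit (no load on X): V_th = V_supply · R2/(R1 + R2) = 4.70 × 6.46/(1.850 + 6.46) = 3.654 V.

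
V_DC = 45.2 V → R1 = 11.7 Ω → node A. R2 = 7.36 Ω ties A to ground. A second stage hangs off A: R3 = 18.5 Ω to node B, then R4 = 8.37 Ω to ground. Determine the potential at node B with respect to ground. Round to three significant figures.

V_B ≈ 4.65 V

Node A sees R2 in parallel with the series input of stage 2, R3 + R4 = 26.87 Ω.
Effective lower resistance at A: R2 ‖ 26.87 = 5.777 Ω.
So V_A = 45.2 × 0.3306 = 14.94 V.
V_B = V_A × 0.3115 = 4.654 V.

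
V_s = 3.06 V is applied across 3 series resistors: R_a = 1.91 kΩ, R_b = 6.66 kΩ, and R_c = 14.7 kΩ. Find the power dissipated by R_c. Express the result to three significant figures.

P ≈ 0.254 mW

The common current is I = 3.06/23.27 = 0.1315 mA.
V(R_c) = I·R = 1.933 V; P = V·I = 1.933 × 0.1315 = 0.2542 mW.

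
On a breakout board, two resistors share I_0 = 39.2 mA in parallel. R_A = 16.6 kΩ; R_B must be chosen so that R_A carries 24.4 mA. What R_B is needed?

Two-branch current divider: I_A = I_0 · R_B/(R_A + R_B).
24.4/39.2 = R_B/(R_A + R_B) → R_B = R_A · (0.6224)/(1 − 0.6224) = 16.6 × 1.649 = 27.37 kΩ.

R_B ≈ 27.4 kΩ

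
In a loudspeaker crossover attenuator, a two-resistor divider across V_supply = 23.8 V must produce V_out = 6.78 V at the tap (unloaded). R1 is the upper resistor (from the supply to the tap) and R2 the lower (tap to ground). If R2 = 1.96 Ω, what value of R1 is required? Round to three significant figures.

R1 ≈ 4.92 Ω

The divider ratio is R2/(R1+R2) = 6.78/23.8 = 0.2849.
R1 = R2·(1/k − 1) = 1.96 × 2.510 = 4.920 Ω.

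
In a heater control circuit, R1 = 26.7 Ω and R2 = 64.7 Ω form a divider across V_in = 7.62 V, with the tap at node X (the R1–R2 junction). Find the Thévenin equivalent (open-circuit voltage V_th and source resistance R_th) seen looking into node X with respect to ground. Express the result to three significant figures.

V_th ≈ 5.39 V, R_th ≈ 18.9 Ω

Open-circuit (no load on X): V_th = V_in · R2/(R1 + R2) = 7.62 × 64.7/(26.70 + 64.7) = 5.394 V.
With V_in suppressed (replaced by a short), R_th = R1 ‖ R2 = (26.70 × 64.7)/(26.70 + 64.7) = 18.90 Ω.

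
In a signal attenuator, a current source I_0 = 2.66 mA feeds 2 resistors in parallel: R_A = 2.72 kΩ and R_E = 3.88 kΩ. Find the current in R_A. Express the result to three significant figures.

Two-branch current divider: I_k = I_0 · R_other/(R_1 + R_2).
I(R_A) = 2.66 × 3.88/(2.72 + 3.88) = 2.66 × 0.5879 = 1.564 mA.

I ≈ 1.56 mA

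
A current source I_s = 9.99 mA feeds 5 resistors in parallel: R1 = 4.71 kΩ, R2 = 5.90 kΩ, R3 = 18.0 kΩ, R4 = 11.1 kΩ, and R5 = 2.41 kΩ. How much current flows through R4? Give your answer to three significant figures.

I ≈ 0.955 mA

Total conductance ΣG = 1/4.71 + 1/5.90 + 1/18.0 + 1/11.1 + 1/2.41 = 0.9424 (units of 1/kΩ).
R4 takes the fraction G_k/ΣG = 0.09009/0.9424 = 0.09560, so I = 9.99 × 0.09560 = 0.9550 mA.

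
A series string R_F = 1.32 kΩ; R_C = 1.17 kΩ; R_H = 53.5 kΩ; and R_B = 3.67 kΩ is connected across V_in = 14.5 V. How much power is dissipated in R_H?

ΣR = 59.66 kΩ → I = 14.5/59.66 = 0.2430 mA.
V(R_H) = I·R = 13.00 V; P = V·I = 13.00 × 0.2430 = 3.160 mW.

P ≈ 3.16 mW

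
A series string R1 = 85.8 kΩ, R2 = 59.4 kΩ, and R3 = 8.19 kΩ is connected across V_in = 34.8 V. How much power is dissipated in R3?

P ≈ 0.422 mW

The common current is I = 34.8/153.4 = 0.2269 mA.
P = I²R = 0.05147 × 8.19 = 0.4215 mW.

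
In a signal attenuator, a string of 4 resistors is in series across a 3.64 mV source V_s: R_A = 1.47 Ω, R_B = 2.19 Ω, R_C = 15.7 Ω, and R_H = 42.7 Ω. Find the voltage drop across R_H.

V ≈ 2.50 mV

ΣR = 1.47 + 2.19 + 15.7 + 42.7 = 62.06 Ω.
V = V_s · R/ΣR = 3.64 × 0.6880 = 2.504 mV.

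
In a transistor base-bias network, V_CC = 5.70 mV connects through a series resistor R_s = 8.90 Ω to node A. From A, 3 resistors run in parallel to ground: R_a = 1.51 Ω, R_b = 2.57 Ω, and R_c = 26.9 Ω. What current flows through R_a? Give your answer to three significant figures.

Equivalent of the parallel group: R_p = 0.9187 Ω.
V_A by voltage divider: V_A = 5.70 × 0.9187/(8.90 + 0.9187) = 0.5333 mV.
I(R_a) = V_A / R_a = 0.5333/1.51 = 0.3532 mA.
(Equivalently: I_total = 0.5805 mA, then current-divider fraction G_k/ΣG = 0.6084.)

I ≈ 0.353 mA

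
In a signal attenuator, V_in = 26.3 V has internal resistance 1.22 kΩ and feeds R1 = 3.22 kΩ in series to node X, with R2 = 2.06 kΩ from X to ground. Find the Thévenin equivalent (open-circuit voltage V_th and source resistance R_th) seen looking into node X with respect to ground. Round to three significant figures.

R1' = 1.22 + 3.22 = 4.440 kΩ (source resistance + R1).
V_th is the unloaded tap voltage: V_in · R2/(R1'+R2) = 26.3 × 0.3169 = 8.335 V.
Zeroing V_in shorts the top of R1' to ground, so R_th = R1' ‖ R2 = 1.407 kΩ.

V_th ≈ 8.34 V, R_th ≈ 1.41 kΩ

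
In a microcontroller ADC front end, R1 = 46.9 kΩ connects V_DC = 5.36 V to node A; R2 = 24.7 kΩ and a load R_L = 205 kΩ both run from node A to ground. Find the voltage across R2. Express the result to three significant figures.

R2 ‖ R_L = (24.7 × 205)/(24.7 + 205) = 22.04 kΩ.
Now apply the divider: V_out = 5.36 × 0.3197 = 1.714 V.

V_out ≈ 1.71 V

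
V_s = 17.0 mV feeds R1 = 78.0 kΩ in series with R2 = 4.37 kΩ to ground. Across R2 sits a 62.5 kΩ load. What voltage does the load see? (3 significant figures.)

V_out ≈ 0.846 mV

R2 ‖ R_L = (4.37 × 62.5)/(4.37 + 62.5) = 4.084 kΩ.
Now apply the divider: V_out = 17.0 × 0.04976 = 0.8459 mV.
(Unloaded it would be 0.902 mV; the load pulls it down.)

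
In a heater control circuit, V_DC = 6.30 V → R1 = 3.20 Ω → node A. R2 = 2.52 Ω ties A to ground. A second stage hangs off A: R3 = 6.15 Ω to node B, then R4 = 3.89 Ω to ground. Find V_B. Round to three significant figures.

Looking into the second stage from A: R3 + R4 = 10.04 Ω appears in parallel with R2.
R2 ‖ (R3+R4) = 2.014 Ω.
V_A = 6.30 × 2.014/(3.20 + 2.014) = 2.434 V.
Stage 2 is unloaded, so V_B = V_A · R4/(R3+R4) = 2.434 × 3.89/10.04 = 0.9430 V.

V_B ≈ 0.943 V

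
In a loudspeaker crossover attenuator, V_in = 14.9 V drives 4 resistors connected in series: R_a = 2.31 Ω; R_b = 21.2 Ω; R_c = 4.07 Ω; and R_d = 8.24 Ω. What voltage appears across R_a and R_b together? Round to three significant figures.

Series total: ΣR = 2.31 + 21.2 + 4.07 + 8.24 = 35.82 Ω.
R_{R_a..R_b} = 2.31 + 21.2 = 23.51 Ω.
By the voltage-divider rule, V = 14.9 × 23.51/35.82 = 9.779 V.

V ≈ 9.78 V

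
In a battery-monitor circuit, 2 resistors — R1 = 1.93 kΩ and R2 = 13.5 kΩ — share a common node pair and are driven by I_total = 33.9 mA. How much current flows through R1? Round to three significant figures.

I ≈ 29.7 mA

For two parallel branches, I_k = I_total · (other R)/(sum of R).
So I = 33.9 × 13.5/15.43 = 29.66 mA.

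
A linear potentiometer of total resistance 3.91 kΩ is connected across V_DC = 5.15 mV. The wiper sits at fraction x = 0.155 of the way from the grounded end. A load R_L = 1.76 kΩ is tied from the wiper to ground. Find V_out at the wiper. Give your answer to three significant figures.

V_out ≈ 0.618 mV

Split the track: R_lower = x·R_p = 0.6060 kΩ, R_upper = (1−x)·R_p = 3.304 kΩ.
(x·R_p) ‖ R_L = 0.4508 kΩ.
Loaded-divider output: V_out = 5.15 × 0.1201 = 0.6183 mV.
(Unloaded: V_out = x·V_DC = 0.798 mV.)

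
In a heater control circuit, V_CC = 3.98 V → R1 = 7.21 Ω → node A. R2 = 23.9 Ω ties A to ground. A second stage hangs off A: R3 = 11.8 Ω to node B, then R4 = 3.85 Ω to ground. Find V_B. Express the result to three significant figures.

V_B ≈ 0.556 V

The second stage (R3 + R4 = 15.65 Ω) loads node A in parallel with R2.
Effective lower resistance at A: R2 ‖ 15.65 = 9.457 Ω.
So V_A = 3.98 × 0.5674 = 2.258 V.
Then the unloaded second divider: V_B = V_A × R4/(R3+R4) = 2.258 × 0.2460 = 0.5556 V.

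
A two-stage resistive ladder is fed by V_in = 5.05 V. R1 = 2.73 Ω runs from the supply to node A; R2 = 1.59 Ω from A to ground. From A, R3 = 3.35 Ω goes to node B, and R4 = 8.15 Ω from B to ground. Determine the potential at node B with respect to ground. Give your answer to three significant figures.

Node A sees R2 in parallel with the series input of stage 2, R3 + R4 = 11.50 Ω.
Effective lower resistance at A: R2 ‖ 11.50 = 1.397 Ω.
V_A = 5.05 × 1.397/(2.73 + 1.397) = 1.709 V.
Stage 2 is unloaded, so V_B = V_A · R4/(R3+R4) = 1.709 × 8.15/11.50 = 1.211 V.

V_B ≈ 1.21 V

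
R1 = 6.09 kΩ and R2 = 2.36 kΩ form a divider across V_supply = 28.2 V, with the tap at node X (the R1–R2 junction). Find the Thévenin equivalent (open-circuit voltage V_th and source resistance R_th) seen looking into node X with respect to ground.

V_th is the unloaded tap voltage: V_supply · R2/(R1+R2) = 28.2 × 0.2793 = 7.876 V.
With V_supply suppressed (replaced by a short), R_th = R1 ‖ R2 = (6.090 × 2.36)/(6.090 + 2.36) = 1.701 kΩ.

V_th ≈ 7.88 V, R_th ≈ 1.70 kΩ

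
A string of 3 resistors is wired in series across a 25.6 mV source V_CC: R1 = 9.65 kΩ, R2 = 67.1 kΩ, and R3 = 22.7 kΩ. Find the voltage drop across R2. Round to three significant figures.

Total series resistance ΣR = 9.65 + 67.1 + 22.7 = 99.45 kΩ.
By the voltage-divider rule, V = 25.6 × 67.10/99.45 = 17.27 mV.

V ≈ 17.3 mV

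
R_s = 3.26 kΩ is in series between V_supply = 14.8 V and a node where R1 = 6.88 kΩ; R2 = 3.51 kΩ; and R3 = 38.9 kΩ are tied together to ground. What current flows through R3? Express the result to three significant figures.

Parallel bank: R_p = 1/(1/6.88 + 1/3.51 + 1/38.9) = 2.193 kΩ.
Node voltage V_A = V_supply · R_p/(R_s + R_p) = 14.8 × 0.4022 = 5.952 V.
I(R3) = V_A / R3 = 5.952/38.9 = 0.1530 mA.

I ≈ 0.153 mA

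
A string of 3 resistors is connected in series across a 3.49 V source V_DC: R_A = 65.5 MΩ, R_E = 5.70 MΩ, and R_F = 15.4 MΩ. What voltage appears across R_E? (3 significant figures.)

Total series resistance ΣR = 65.5 + 5.70 + 15.4 = 86.60 MΩ.
V = V_DC · R/ΣR = 3.49 × 0.06582 = 0.2297 V.

V ≈ 0.230 V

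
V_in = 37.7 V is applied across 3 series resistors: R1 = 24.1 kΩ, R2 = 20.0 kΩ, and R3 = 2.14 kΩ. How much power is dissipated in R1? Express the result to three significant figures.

ΣR = 46.24 kΩ → I = 37.7/46.24 = 0.8153 mA.
P = I²R = 0.6647 × 24.1 = 16.02 mW.

P ≈ 16.0 mW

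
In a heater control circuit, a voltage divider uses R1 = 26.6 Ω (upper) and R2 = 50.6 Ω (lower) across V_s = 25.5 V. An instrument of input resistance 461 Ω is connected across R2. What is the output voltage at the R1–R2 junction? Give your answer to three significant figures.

V_out ≈ 16.1 V

The load sits in parallel with R2, giving an effective lower resistance R2' = R2·R_L/(R2+R_L) = 45.60 Ω.
Then V_out = V_s · R2'/(R1 + R2') = 25.5 × 45.60/72.20 = 16.10 V.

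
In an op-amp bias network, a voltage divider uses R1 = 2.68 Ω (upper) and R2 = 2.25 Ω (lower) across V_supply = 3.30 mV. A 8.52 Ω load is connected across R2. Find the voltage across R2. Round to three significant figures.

The load sits in parallel with R2, giving an effective lower resistance R2' = R2·R_L/(R2+R_L) = 1.780 Ω.
Now apply the divider: V_out = 3.30 × 0.3991 = 1.317 mV.

V_out ≈ 1.32 mV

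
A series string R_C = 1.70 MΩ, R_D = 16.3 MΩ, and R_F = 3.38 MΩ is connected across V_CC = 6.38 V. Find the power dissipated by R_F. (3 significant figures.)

ΣR = 21.38 MΩ → I = 6.38/21.38 = 0.2984 µA.
P(R_F) = I²·R_F = (0.2984)² × 3.38 = 0.3010 µW.

P ≈ 0.301 µW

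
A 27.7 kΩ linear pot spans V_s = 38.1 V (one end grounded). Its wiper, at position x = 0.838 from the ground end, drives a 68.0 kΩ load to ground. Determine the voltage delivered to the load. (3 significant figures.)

Lower segment x·R_p = 23.21 kΩ; upper segment (1−x)·R_p = 4.487 kΩ.
Lower segment in parallel with the load: 23.21 ‖ 68.0 = 17.31 kΩ.
V_out = 38.1 × 17.31/(4.487 + 17.31) = 30.25 V.
(Unloaded: V_out = x·V_s = 31.9 V.)

V_out ≈ 30.3 V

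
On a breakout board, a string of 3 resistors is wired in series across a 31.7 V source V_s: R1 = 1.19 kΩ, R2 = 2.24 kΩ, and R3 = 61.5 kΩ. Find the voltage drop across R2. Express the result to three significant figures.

Total series resistance ΣR = 1.19 + 2.24 + 61.5 = 64.93 kΩ.
By the voltage-divider rule, V = 31.7 × 2.240/64.93 = 1.094 V.

V ≈ 1.09 V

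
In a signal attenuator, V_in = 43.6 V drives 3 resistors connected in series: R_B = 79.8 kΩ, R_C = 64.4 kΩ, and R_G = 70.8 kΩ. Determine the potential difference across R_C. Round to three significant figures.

ΣR = 79.8 + 64.4 + 70.8 = 215.0 kΩ.
By the voltage-divider rule, V = 43.6 × 64.40/215.0 = 13.06 V.

V ≈ 13.1 V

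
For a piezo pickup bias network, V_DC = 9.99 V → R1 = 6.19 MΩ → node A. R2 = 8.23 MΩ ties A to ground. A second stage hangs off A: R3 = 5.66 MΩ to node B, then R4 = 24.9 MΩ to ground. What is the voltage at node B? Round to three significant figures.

V_B ≈ 4.16 V

Looking into the second stage from A: R3 + R4 = 30.56 MΩ appears in parallel with R2.
R2 ‖ (R3+R4) = 6.484 MΩ.
First divider: V_A = V_DC · 6.484/(6.19 + 6.484) = 5.111 V.
Then the unloaded second divider: V_B = V_A × R4/(R3+R4) = 5.111 × 0.8148 = 4.164 V.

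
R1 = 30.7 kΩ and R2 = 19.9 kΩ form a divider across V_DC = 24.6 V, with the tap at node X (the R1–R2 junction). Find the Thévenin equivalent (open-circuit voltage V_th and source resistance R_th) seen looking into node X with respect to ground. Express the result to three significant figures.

V_th is the unloaded tap voltage: V_DC · R2/(R1+R2) = 24.6 × 0.3933 = 9.675 V.
With V_DC suppressed (replaced by a short), R_th = R1 ‖ R2 = (30.70 × 19.9)/(30.70 + 19.9) = 12.07 kΩ.

V_th ≈ 9.67 V, R_th ≈ 12.1 kΩ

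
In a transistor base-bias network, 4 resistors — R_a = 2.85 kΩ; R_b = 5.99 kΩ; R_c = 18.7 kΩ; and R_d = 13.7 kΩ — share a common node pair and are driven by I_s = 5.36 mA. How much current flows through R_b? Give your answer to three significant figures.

I ≈ 1.39 mA

Conductances: ΣG = 1/2.85 + 1/5.99 + 1/18.7 + 1/13.7 = 0.6443 (1/kΩ).
R_b takes the fraction G_k/ΣG = 0.1669/0.6443 = 0.2591, so I = 5.36 × 0.2591 = 1.389 mA.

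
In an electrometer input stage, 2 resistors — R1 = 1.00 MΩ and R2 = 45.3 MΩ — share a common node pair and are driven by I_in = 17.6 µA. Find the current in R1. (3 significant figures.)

For two parallel branches, I_k = I_in · (other R)/(sum of R).
So I = 17.6 × 45.3/46.30 = 17.22 µA.

I ≈ 17.2 µA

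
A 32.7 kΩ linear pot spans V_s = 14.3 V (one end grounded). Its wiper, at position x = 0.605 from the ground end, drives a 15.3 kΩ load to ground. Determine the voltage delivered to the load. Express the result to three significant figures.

Lower segment x·R_p = 19.78 kΩ; upper segment (1−x)·R_p = 12.92 kΩ.
Lower segment in parallel with the load: 19.78 ‖ 15.3 = 8.628 kΩ.
Loaded-divider output: V_out = 14.3 × 0.4005 = 5.727 V.

V_out ≈ 5.73 V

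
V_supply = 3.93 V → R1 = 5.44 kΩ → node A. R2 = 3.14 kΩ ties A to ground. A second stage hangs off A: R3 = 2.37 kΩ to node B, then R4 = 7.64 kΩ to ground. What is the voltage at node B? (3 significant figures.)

The second stage (R3 + R4 = 10.01 kΩ) loads node A in parallel with R2.
R2 ‖ (R3+R4) = 2.390 kΩ.
So V_A = 3.93 × 0.3053 = 1.200 V.
Then the unloaded second divider: V_B = V_A × R4/(R3+R4) = 1.200 × 0.7632 = 0.9156 V.

V_B ≈ 0.916 V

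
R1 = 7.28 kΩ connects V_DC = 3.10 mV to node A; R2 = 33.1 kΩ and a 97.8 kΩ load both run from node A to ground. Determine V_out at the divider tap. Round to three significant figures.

V_out ≈ 2.39 mV

R2 ‖ R_L = (33.1 × 97.8)/(33.1 + 97.8) = 24.73 kΩ.
Now apply the divider: V_out = 3.10 × 0.7726 = 2.395 mV.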